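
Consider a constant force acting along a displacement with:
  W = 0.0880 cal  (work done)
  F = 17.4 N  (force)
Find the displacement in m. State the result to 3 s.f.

Solving W = F·d for d: d = W/F.
W = 0.0880 cal = 0.3682 J; F = 17.4 N.
d = 0.02116 m

0.0212 m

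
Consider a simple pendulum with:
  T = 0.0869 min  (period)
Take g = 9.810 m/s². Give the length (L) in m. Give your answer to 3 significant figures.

6.76 m

Solving T = 2π√(L/g) for L: L = g·(T/2π)².
T = 0.0869 min = 5.214 s; g = 9.810 m/s².
L = 6.755 m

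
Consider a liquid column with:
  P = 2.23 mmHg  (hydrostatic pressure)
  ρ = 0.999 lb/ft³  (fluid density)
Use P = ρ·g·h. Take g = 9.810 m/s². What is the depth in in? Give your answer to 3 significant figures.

Solving P = ρ·g·h for h: h = P/(ρ·g).
P = 2.23 mmHg = 297.3 Pa; ρ = 0.999 lb/ft³ = 16.00 kg/m³; g = 9.810 m/s².
h = 1.894 m
1.894 m × (1 in / 0.02540 m) = 74.56 in

74.6 in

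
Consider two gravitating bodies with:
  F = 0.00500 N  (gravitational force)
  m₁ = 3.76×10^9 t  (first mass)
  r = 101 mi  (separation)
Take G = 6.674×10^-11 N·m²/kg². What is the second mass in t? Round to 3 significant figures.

Rearranging F = G·m₁·m₂/r² for m₂: m₂ = F·r²/(G·m₁).
F = 0.00500 N; m₁ = 3.76×10^9 t = 3.760×10^12 kg; r = 101 mi = 1.625×10^5 m; G = 6.674×10^-11 N·m²/kg².
m₂ = 5.264×10^5 kg
5.264×10^5 kg × (1 t / 1000 kg) = 526.4 t

526 t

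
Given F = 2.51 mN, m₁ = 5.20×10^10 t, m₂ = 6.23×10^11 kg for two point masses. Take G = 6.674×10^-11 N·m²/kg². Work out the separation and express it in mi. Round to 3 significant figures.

From Newton's law of gravitation: r = √(G·m₁m₂/F).
F = 2.51 mN = 0.002510 N; m₁ = 5.20×10^10 t = 5.200×10^13 kg; m₂ = 6.23×10^11 kg; G = 6.674×10^-11 N·m²/kg².
r = 9.281×10^8 m
9.281×10^8 m × (1 mi / 1609 m) = 5.767×10^5 mi

5.77×10^5 mi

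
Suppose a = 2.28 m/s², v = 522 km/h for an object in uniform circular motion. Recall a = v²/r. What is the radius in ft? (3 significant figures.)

Rearranging a = v²/r for r: r = v²/a.
a = 2.28 m/s²; v = 522 km/h = 145.0 m/s.
r = 9221 m
9221 m × (1 ft / 0.3048 m) = 30254 ft

30300 ft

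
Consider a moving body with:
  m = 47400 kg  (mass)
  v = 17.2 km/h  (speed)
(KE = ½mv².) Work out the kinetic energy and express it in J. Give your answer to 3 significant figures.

Directly: KE = ½mv².
m = 47400 kg; v = 17.2 km/h = 4.778 m/s.
KE = 5.410×10^5 J

5.41×10^5 J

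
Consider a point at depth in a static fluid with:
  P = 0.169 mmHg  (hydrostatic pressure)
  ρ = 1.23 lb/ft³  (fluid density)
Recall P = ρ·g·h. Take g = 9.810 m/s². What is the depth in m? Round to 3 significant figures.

0.117 m

Solving P = ρ·g·h for h: h = P/(ρ·g).
P = 0.169 mmHg = 22.53 Pa; ρ = 1.23 lb/ft³ = 19.70 kg/m³; g = 9.810 m/s².
h = 0.1166 m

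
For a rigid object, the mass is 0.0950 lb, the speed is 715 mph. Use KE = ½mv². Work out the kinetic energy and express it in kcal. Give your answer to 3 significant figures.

0.526 kcal

KE is given directly by: KE = ½mv².
m = 0.0950 lb = 0.04309 kg; v = 715 mph = 319.6 m/s.
KE = 2201 J
2201 J × (1 kcal / 4184 J) = 0.5261 kcal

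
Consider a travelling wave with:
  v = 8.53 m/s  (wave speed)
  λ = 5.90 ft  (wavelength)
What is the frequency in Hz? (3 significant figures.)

Solving v = f·λ for f: f = v/λ.
v = 8.53 m/s; λ = 5.90 ft = 1.798 m.
f = 4.743 Hz

4.74 Hz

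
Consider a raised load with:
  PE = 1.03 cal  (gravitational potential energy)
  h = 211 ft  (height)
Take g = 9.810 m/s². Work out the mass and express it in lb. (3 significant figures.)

Rearranging PE = m·g·h for m: m = PE/(g·h).
PE = 1.03 cal = 4.310 J; h = 211 ft = 64.31 m; g = 9.810 m/s².
m = 0.006831 kg
0.006831 kg × (1 lb / 0.4536 kg) = 0.01506 lb

0.0151 lb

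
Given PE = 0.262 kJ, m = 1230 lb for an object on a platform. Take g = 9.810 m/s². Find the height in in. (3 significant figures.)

Rearranging: h = PE/(m·g).
PE = 0.262 kJ = 262.0 J; m = 1230 lb = 557.9 kg; g = 9.810 m/s².
h = 0.04787 m
0.04787 m × (1 in / 0.02540 m) = 1.885 in

1.88 in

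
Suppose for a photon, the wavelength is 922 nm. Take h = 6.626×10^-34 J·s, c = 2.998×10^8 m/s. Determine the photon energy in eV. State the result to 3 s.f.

1.34 eV

E is given directly by: E = hc/λ.
λ = 922 nm = 9.220×10^-7 m; h = 6.626×10^-34 J·s; c = 2.998×10^8 m/s.
E = 2.155×10^-19 J
2.155×10^-19 J × (1 eV / 1.602×10^-19 J) = 1.345 eV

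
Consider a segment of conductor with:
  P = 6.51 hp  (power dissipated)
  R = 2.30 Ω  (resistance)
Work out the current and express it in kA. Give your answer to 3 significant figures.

0.0459 kA

Solving P = I²R for I: I = √(P/R).
P = 6.51 hp = 4855 W; R = 2.30 Ω.
I = 45.94 A
45.94 A × (1 kA / 1000 A) = 0.04594 kA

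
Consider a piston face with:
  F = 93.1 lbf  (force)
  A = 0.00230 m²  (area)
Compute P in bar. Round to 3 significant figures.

P is given directly by: P = F/A.
F = 93.1 lbf = 414.1 N; A = 0.00230 m².
P = 1.801×10^5 Pa
1.801×10^5 Pa × (1 bar / 1.000×10^5 Pa) = 1.801 bar

1.80 bar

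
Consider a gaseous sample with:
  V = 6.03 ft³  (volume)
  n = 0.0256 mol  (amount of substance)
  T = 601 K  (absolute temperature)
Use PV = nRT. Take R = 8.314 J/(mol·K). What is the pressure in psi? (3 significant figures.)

0.109 psi

From the ideal-gas law: P = nRT/V.
V = 6.03 ft³ = 0.1708 m³; n = 0.0256 mol; T = 601 K; R = 8.314 J/(mol·K).
P = 749.1 Pa
749.1 Pa × (1 psi / 6895 Pa) = 0.1087 psi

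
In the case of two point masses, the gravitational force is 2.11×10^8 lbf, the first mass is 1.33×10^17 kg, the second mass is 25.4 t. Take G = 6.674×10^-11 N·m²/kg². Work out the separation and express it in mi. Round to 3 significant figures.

From Newton's law of gravitation: r = √(G·m₁m₂/F).
F = 2.11×10^8 lbf = 9.386×10^8 N; m₁ = 1.33×10^17 kg; m₂ = 25.4 t = 25400 kg; G = 6.674×10^-11 N·m²/kg².
r = 15.50 m
15.50 m × (1 mi / 1609 m) = 0.009631 mi

0.00963 mi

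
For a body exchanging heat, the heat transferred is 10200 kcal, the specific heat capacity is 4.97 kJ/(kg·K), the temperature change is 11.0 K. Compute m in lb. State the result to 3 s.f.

Rearranging Q = m·c·ΔT for m: m = Q/(c·ΔT).
Q = 10200 kcal = 4.268×10^7 J; c = 4.97 kJ/(kg·K) = 4970 J/(kg·K); ΔT = 11.0 K.
m = 780.6 kg
780.6 kg × (1 lb / 0.4536 kg) = 1721 lb

1720 lb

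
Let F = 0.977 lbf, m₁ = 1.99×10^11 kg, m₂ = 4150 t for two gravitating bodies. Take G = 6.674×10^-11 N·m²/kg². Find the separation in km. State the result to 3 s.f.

From Newton's law of gravitation: r = √(G·m₁m₂/F).
F = 0.977 lbf = 4.346 N; m₁ = 1.99×10^11 kg; m₂ = 4150 t = 4.150×10^6 kg; G = 6.674×10^-11 N·m²/kg².
r = 3561 m
3561 m × (1 km / 1000 m) = 3.561 km

3.56 km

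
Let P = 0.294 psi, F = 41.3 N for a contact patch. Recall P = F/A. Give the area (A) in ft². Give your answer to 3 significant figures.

0.219 ft²

Solving P = F/A for A: A = F/P.
P = 0.294 psi = 2027 Pa; F = 41.3 N.
A = 0.02037 m²
0.02037 m² × (1 ft² / 0.09290 m²) = 0.2193 ft²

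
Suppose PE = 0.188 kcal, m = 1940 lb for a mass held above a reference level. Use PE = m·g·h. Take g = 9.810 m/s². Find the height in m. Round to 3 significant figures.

0.0911 m

Rearranging: h = PE/(m·g).
PE = 0.188 kcal = 786.6 J; m = 1940 lb = 880.0 kg; g = 9.810 m/s².
h = 0.09112 m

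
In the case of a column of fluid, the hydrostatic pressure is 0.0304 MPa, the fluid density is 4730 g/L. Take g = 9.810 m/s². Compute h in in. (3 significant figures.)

Rearranging P = ρ·g·h for h: h = P/(ρ·g).
P = 0.0304 MPa = 30400 Pa; ρ = 4730 g/L = 4730 kg/m³; g = 9.810 m/s².
h = 0.6552 m
0.6552 m × (1 in / 0.02540 m) = 25.79 in

25.8 in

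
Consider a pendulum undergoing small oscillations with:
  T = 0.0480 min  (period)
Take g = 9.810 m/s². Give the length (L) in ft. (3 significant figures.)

Solving T = 2π√(L/g) for L: L = g·(T/2π)².
T = 0.0480 min = 2.880 s; g = 9.810 m/s².
L = 2.061 m
2.061 m × (1 ft / 0.3048 m) = 6.762 ft

6.76 ft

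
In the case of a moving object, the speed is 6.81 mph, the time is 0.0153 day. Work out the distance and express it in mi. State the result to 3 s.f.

2.50 mi

Rearranging v = d/t for d: d = v·t.
v = 6.81 mph = 3.044 m/s; t = 0.0153 day = 1322 s.
d = 4024 m
4024 m × (1 mi / 1609 m) = 2.501 mi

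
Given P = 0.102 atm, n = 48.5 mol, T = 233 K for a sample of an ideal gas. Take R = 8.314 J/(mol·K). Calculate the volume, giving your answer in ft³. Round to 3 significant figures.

Rearranging: V = nRT/P.
P = 0.102 atm = 10335 Pa; n = 48.5 mol; T = 233 K; R = 8.314 J/(mol·K).
V = 9.091 m³
9.091 m³ × (1 ft³ / 0.02832 m³) = 321.0 ft³

321 ft³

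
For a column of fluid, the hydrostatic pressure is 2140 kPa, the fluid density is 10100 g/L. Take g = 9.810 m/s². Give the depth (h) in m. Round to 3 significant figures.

21.6 m

Solving P = ρ·g·h for h: h = P/(ρ·g).
P = 2140 kPa = 2.140×10^6 Pa; ρ = 10100 g/L = 10100 kg/m³; g = 9.810 m/s².
h = 21.60 m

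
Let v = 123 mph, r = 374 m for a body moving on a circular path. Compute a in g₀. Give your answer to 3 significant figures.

a is given directly by: a = v²/r.
v = 123 mph = 54.99 m/s; r = 374 m.
a = 8.084 m/s²
8.084 m/s² × (1 g₀ / 9.807 m/s²) = 0.8243 g₀

0.824 g₀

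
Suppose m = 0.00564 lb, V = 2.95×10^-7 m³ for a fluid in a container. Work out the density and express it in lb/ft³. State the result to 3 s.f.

ρ is given directly by: ρ = m/V.
m = 0.00564 lb = 0.002558 kg; V = 2.95×10^-7 m³.
ρ = 8672 kg/m³
8672 kg/m³ × (1 lb/ft³ / 16.02 kg/m³) = 541.4 lb/ft³

541 lb/ft³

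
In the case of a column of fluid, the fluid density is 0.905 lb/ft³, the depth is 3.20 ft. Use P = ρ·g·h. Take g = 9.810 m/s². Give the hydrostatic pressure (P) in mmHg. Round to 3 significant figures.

Directly: P = ρgh.
ρ = 0.905 lb/ft³ = 14.50 kg/m³; h = 3.20 ft = 0.9754 m; g = 9.810 m/s².
P = 138.7 Pa
138.7 Pa × (1 mmHg / 133.3 Pa) = 1.040 mmHg

1.04 mmHg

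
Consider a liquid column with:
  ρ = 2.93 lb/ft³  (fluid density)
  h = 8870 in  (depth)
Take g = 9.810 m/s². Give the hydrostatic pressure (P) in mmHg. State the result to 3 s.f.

778 mmHg

P is given directly by: P = ρgh.
ρ = 2.93 lb/ft³ = 46.93 kg/m³; h = 8870 in = 225.3 m; g = 9.810 m/s².
P = 1.037×10^5 Pa  (the unit combination reduces to kg/(m·s²) = Pa)
1.037×10^5 Pa × (1 mmHg / 133.3 Pa) = 778.1 mmHg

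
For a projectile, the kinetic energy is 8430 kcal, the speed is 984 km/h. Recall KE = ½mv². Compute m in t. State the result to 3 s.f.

Rearranging: m = 2·KE/v².
KE = 8430 kcal = 3.527×10^7 J; v = 984 km/h = 273.3 m/s.
m = 944.2 kg
944.2 kg × (1 t / 1000 kg) = 0.9442 t

0.944 t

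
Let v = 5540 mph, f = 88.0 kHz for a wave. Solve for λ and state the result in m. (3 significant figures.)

0.0281 m

Rearranging v = f·λ for λ: λ = v/f.
v = 5540 mph = 2477 m/s; f = 88.0 kHz = 88000 Hz.
λ = 0.02814 m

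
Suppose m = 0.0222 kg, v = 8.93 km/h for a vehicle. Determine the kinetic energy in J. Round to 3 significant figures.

KE is given directly by: KE = ½mv².
m = 0.0222 kg; v = 8.93 km/h = 2.481 m/s.
KE = 0.06830 J

0.0683 J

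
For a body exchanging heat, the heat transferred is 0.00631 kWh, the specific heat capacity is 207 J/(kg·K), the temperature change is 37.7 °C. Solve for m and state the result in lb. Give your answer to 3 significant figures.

6.42 lb

Solving Q = m·c·ΔT for m: m = Q/(c·ΔT).
Q = 0.00631 kWh = 22716 J; c = 207 J/(kg·K); ΔT = 37.7 °C = 37.70 K.
m = 2.911 kg
2.911 kg × (1 lb / 0.4536 kg) = 6.417 lb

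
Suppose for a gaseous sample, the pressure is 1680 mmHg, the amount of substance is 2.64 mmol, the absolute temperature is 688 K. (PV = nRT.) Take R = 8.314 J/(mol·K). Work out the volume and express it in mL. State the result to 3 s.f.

67.4 mL

Rearranging: V = nRT/P.
P = 1680 mmHg = 2.240×10^5 Pa; n = 2.64 mmol = 0.002640 mol; T = 688 K; R = 8.314 J/(mol·K).
V = 6.742×10^-5 m³
6.742×10^-5 m³ × (1 mL / 1.000×10^-6 m³) = 67.42 mL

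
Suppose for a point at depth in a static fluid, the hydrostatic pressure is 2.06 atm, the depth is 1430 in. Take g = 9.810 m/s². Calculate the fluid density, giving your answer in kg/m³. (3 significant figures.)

586 kg/m³

Solving P = ρ·g·h for ρ: ρ = P/(g·h).
P = 2.06 atm = 2.087×10^5 Pa; h = 1430 in = 36.32 m; g = 9.810 m/s².
ρ = 585.8 kg/m³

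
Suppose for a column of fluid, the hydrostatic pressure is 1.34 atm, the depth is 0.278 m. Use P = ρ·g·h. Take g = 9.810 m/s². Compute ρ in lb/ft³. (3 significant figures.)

Solving P = ρ·g·h for ρ: ρ = P/(g·h).
P = 1.34 atm = 1.358×10^5 Pa; h = 0.278 m; g = 9.810 m/s².
ρ = 49786 kg/m³
49786 kg/m³ × (1 lb/ft³ / 16.02 kg/m³) = 3108 lb/ft³

3110 lb/ft³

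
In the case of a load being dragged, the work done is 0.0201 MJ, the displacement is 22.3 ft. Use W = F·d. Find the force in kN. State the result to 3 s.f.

2.96 kN

Solving W = F·d for F: F = W/d.
W = 0.0201 MJ = 20100 J; d = 22.3 ft = 6.797 m.
F = 2957 N  (the unit combination reduces to kg·m/s² = N)
2957 N × (1 kN / 1000 N) = 2.957 kN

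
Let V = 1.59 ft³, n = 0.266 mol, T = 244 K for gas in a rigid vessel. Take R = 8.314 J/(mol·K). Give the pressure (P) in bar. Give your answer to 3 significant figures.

0.120 bar

From the ideal-gas law: P = nRT/V.
V = 1.59 ft³ = 0.04502 m³; n = 0.266 mol; T = 244 K; R = 8.314 J/(mol·K).
P = 11985 Pa  (the unit combination reduces to kg/(m·s²) = Pa)
11985 Pa × (1 bar / 1.000×10^5 Pa) = 0.1199 bar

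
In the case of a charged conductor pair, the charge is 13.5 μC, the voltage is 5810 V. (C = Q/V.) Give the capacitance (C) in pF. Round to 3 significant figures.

2320 pF

Directly: C = Q/V.
Q = 13.5 μC = 1.350×10^-5 C; V = 5810 V.
C = 2.324×10^-9 F
2.324×10^-9 F × (1 pF / 1.000×10^-12 F) = 2324 pF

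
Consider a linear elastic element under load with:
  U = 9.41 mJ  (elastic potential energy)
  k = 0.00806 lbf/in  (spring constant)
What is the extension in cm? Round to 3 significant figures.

Rearranging U = ½k·x² for x: x = √(2U/k).
U = 9.41 mJ = 0.009410 J; k = 0.00806 lbf/in = 1.412 N/m.
x = 0.1155 m
0.1155 m × (1 cm / 0.01000 m) = 11.55 cm

11.5 cm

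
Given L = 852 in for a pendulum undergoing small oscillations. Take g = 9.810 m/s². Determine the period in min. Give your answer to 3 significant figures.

0.156 min

Directly: T = 2π√(L/g).
L = 852 in = 21.64 m; g = 9.810 m/s².
T = 9.332 s
9.332 s × (1 min / 60.00 s) = 0.1555 min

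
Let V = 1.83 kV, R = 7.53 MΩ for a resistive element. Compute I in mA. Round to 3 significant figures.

Rearranging V = I·R for I: I = V/R.
V = 1.83 kV = 1830 V; R = 7.53 MΩ = 7.530×10^6 Ω.
I = 2.430×10^-4 A
2.430×10^-4 A × (1 mA / 0.001000 A) = 0.2430 mA

0.243 mA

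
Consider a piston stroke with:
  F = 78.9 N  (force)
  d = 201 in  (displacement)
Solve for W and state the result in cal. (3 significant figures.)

96.3 cal

W is given directly by: W = F·d.
F = 78.9 N; d = 201 in = 5.105 m.
W = 402.8 J
402.8 J × (1 cal / 4.184 J) = 96.28 cal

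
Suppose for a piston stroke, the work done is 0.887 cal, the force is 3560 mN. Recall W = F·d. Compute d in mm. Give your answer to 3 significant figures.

Solving W = F·d for d: d = W/F.
W = 0.887 cal = 3.711 J; F = 3560 mN = 3.560 N.
d = 1.042 m
1.042 m × (1 mm / 0.001000 m) = 1042 mm

1040 mm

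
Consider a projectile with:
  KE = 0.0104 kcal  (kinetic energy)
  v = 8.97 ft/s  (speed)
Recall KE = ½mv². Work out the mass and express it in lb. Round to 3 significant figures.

Rearranging: m = 2·KE/v².
KE = 0.0104 kcal = 43.51 J; v = 8.97 ft/s = 2.734 m/s.
m = 11.64 kg
11.64 kg × (1 lb / 0.4536 kg) = 25.67 lb

25.7 lb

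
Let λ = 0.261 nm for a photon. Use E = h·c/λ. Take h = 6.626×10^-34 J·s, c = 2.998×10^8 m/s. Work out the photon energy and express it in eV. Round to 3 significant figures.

E is given directly by: E = hc/λ.
λ = 0.261 nm = 2.610×10^-10 m; h = 6.626×10^-34 J·s; c = 2.998×10^8 m/s.
E = 7.611×10^-16 J
7.611×10^-16 J × (1 eV / 1.602×10^-19 J) = 4750 eV

4750 eV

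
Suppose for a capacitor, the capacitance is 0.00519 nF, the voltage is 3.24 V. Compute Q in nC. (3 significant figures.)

Rearranging C = Q/V for Q: Q = CV.
C = 0.00519 nF = 5.190×10^-12 F; V = 3.24 V.
Q = 1.682×10^-11 C  (the unit combination reduces to A·s = C)
1.682×10^-11 C × (1 nC / 1.000×10^-9 C) = 0.01682 nC

0.0168 nC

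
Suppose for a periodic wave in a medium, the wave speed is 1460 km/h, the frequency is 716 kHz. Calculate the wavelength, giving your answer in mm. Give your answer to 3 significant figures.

Rearranging v = f·λ for λ: λ = v/f.
v = 1460 km/h = 405.6 m/s; f = 716 kHz = 7.160×10^5 Hz.
λ = 5.664×10^-4 m
5.664×10^-4 m × (1 mm / 0.001000 m) = 0.5664 mm

0.566 mm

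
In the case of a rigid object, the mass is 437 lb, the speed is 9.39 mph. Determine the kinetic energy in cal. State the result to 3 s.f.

417 cal

Directly: KE = ½mv².
m = 437 lb = 198.2 kg; v = 9.39 mph = 4.198 m/s.
KE = 1746 J
1746 J × (1 cal / 4.184 J) = 417.4 cal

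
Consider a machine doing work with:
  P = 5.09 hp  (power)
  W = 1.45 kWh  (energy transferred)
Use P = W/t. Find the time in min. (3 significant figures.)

22.9 min

Rearranging P = W/t for t: t = W/P.
P = 5.09 hp = 3796 W; W = 1.45 kWh = 5.220×10^6 J.
t = 1375 s
1375 s × (1 min / 60.00 s) = 22.92 min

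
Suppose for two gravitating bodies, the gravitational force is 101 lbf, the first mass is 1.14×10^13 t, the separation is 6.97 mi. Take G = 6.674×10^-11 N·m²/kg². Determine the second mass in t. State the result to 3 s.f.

Rearranging F = G·m₁·m₂/r² for m₂: m₂ = F·r²/(G·m₁).
F = 101 lbf = 449.3 N; m₁ = 1.14×10^13 t = 1.140×10^16 kg; r = 6.97 mi = 11217 m; G = 6.674×10^-11 N·m²/kg².
m₂ = 74299 kg
74299 kg × (1 t / 1000 kg) = 74.30 t

74.3 t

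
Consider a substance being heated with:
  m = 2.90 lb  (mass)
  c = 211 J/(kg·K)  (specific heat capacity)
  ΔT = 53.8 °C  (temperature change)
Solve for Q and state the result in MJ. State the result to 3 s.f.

0.0149 MJ

Directly: Q = mcΔT.
m = 2.90 lb = 1.315 kg; c = 211 J/(kg·K); ΔT = 53.8 °C = 53.80 K.
Q = 14932 J  (the unit combination reduces to kg·m²/s² = J)
14932 J × (1 MJ / 1.000×10^6 J) = 0.01493 MJ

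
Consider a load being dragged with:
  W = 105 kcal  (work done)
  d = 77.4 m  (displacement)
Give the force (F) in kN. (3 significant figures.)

Rearranging: F = W/d.
W = 105 kcal = 4.393×10^5 J; d = 77.4 m.
F = 5676 N
5676 N × (1 kN / 1000 N) = 5.676 kN

5.68 kN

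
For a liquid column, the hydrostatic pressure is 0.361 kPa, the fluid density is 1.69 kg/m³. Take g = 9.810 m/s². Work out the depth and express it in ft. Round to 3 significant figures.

Rearranging P = ρ·g·h for h: h = P/(ρ·g).
P = 0.361 kPa = 361.0 Pa; ρ = 1.69 kg/m³; g = 9.810 m/s².
h = 21.77 m
21.77 m × (1 ft / 0.3048 m) = 71.44 ft

71.4 ft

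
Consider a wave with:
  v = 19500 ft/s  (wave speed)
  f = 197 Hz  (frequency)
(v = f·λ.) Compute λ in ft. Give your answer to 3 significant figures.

Rearranging v = f·λ for λ: λ = v/f.
v = 19500 ft/s = 5944 m/s; f = 197 Hz.
λ = 30.17 m
30.17 m × (1 ft / 0.3048 m) = 98.98 ft

99.0 ft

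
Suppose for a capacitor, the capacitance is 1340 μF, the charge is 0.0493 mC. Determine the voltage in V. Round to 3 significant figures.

0.0368 V

Rearranging: V = Q/C.
C = 1340 μF = 0.001340 F; Q = 0.0493 mC = 4.930×10^-5 C.
V = 0.03679 V  (the unit combination reduces to kg·m²/(A·s³) = V)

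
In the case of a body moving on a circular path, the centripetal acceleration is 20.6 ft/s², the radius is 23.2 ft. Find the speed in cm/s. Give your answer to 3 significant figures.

Solving a = v²/r for v: v = √(a·r).
a = 20.6 ft/s² = 6.279 m/s²; r = 23.2 ft = 7.071 m.
v = 6.663 m/s
6.663 m/s × (1 cm/s / 0.01000 m/s) = 666.3 cm/s

666 cm/s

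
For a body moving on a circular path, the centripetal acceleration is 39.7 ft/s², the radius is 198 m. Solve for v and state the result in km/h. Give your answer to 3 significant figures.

176 km/h

Rearranging: v = √(a·r).
a = 39.7 ft/s² = 12.10 m/s²; r = 198 m.
v = 48.95 m/s
48.95 m/s × (1 km/h / 0.2778 m/s) = 176.2 km/h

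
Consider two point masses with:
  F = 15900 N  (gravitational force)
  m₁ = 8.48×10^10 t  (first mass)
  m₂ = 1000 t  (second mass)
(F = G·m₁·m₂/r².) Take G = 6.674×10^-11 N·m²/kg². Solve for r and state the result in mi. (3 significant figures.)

0.371 mi

Rearranging: r = √(G·m₁m₂/F).
F = 15900 N; m₁ = 8.48×10^10 t = 8.480×10^13 kg; m₂ = 1000 t = 1.000×10^6 kg; G = 6.674×10^-11 N·m²/kg².
r = 596.6 m
596.6 m × (1 mi / 1609 m) = 0.3707 mi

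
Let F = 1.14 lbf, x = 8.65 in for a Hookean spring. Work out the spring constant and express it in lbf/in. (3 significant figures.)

0.132 lbf/in

From Hooke's law: k = F/x.
F = 1.14 lbf = 5.071 N; x = 8.65 in = 0.2197 m.
k = 23.08 N/m
23.08 N/m × (1 lbf/in / 175.1 N/m) = 0.1318 lbf/in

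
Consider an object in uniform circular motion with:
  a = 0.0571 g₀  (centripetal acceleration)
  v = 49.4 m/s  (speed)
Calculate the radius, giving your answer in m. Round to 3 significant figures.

Solving a = v²/r for r: r = v²/a.
a = 0.0571 g₀ = 0.5600 m/s²; v = 49.4 m/s.
r = 4358 m

4360 m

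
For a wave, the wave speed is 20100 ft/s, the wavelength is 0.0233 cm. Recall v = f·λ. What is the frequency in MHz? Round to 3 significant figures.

26.3 MHz

Rearranging: f = v/λ.
v = 20100 ft/s = 6126 m/s; λ = 0.0233 cm = 2.330×10^-4 m.
f = 2.629×10^7 Hz
2.629×10^7 Hz × (1 MHz / 1.000×10^6 Hz) = 26.29 MHz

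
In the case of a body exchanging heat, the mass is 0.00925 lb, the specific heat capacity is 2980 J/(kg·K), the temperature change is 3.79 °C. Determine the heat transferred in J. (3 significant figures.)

Q is given directly by: Q = mcΔT.
m = 0.00925 lb = 0.004196 kg; c = 2980 J/(kg·K); ΔT = 3.79 °C = 3.790 K.
Q = 47.39 J

47.4 J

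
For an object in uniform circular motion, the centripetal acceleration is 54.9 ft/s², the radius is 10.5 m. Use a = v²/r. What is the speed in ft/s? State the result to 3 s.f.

43.5 ft/s

Solving a = v²/r for v: v = √(a·r).
a = 54.9 ft/s² = 16.73 m/s²; r = 10.5 m.
v = 13.26 m/s
13.26 m/s × (1 ft/s / 0.3048 m/s) = 43.49 ft/s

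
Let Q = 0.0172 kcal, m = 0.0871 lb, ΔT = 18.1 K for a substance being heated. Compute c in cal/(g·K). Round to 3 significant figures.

0.0241 cal/(g·K)

Solving Q = m·c·ΔT for c: c = Q/(m·ΔT).
Q = 0.0172 kcal = 71.96 J; m = 0.0871 lb = 0.03951 kg; ΔT = 18.1 K.
c = 100.6 J/(kg·K)
100.6 J/(kg·K) × (1 cal/(g·K) / 4184 J/(kg·K)) = 0.02405 cal/(g·K)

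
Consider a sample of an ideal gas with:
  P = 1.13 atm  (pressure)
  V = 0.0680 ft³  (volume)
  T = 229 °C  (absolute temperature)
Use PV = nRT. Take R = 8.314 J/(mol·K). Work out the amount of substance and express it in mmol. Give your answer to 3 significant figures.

52.8 mmol

From the ideal-gas law: n = PV/(RT).
P = 1.13 atm = 1.145×10^5 Pa; V = 0.0680 ft³ = 0.001926 m³; T = 229 °C = 502.1 K; R = 8.314 J/(mol·K).
n = 0.05281 mol
0.05281 mol × (1 mmol / 0.001000 mol) = 52.81 mmol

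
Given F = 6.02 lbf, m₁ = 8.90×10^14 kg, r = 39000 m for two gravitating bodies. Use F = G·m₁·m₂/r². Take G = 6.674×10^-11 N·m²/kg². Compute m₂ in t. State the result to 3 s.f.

From Newton's law of gravitation: m₂ = F·r²/(G·m₁).
F = 6.02 lbf = 26.78 N; m₁ = 8.90×10^14 kg; r = 39000 m; G = 6.674×10^-11 N·m²/kg².
m₂ = 6.857×10^5 kg
6.857×10^5 kg × (1 t / 1000 kg) = 685.7 t

686 t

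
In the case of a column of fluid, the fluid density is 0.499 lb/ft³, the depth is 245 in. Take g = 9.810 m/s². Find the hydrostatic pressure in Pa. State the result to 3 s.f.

488 Pa

Directly: P = ρgh.
ρ = 0.499 lb/ft³ = 7.993 kg/m³; h = 245 in = 6.223 m; g = 9.810 m/s².
P = 488.0 Pa  (the unit combination reduces to kg/(m·s²) = Pa)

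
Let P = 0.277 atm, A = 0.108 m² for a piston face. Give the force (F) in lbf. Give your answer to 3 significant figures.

Rearranging: F = P·A.
P = 0.277 atm = 28067 Pa; A = 0.108 m².
F = 3031 N  (the unit combination reduces to kg·m/s² = N)
3031 N × (1 lbf / 4.448 N) = 681.4 lbf

681 lbf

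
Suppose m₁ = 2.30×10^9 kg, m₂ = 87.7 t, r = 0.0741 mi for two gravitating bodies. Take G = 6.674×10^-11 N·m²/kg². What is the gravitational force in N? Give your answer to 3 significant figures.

0.947 N

F is given directly by: F = Gm₁m₂/r².
m₁ = 2.30×10^9 kg; m₂ = 87.7 t = 87700 kg; r = 0.0741 mi = 119.3 m; G = 6.674×10^-11 N·m²/kg².
F = 0.9466 N  (the unit combination reduces to kg·m/s² = N)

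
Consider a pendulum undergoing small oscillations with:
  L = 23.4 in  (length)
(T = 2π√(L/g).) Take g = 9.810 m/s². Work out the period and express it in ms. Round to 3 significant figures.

T is given directly by: T = 2π√(L/g).
L = 23.4 in = 0.5944 m; g = 9.810 m/s².
T = 1.547 s
1.547 s × (1 ms / 0.001000 s) = 1547 ms

1550 ms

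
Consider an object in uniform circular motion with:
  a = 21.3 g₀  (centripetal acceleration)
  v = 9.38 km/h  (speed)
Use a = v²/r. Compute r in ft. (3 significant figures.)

Rearranging a = v²/r for r: r = v²/a.
a = 21.3 g₀ = 208.9 m/s²; v = 9.38 km/h = 2.606 m/s.
r = 0.03250 m
0.03250 m × (1 ft / 0.3048 m) = 0.1066 ft

0.107 ft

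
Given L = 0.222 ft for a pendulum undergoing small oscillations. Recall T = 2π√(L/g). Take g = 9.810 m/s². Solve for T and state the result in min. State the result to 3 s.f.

T is given directly by: T = 2π√(L/g).
L = 0.222 ft = 0.06767 m; g = 9.810 m/s².
T = 0.5218 s
0.5218 s × (1 min / 60.00 s) = 0.008697 min

0.00870 min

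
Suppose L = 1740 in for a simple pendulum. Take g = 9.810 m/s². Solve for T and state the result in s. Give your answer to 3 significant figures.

13.3 s

T is given directly by: T = 2π√(L/g).
L = 1740 in = 44.20 m; g = 9.810 m/s².
T = 13.34 s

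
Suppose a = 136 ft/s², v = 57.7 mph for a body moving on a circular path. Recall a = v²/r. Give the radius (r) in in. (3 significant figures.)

Solving a = v²/r for r: r = v²/a.
a = 136 ft/s² = 41.45 m/s²; v = 57.7 mph = 25.79 m/s.
r = 16.05 m
16.05 m × (1 in / 0.02540 m) = 631.9 in

632 in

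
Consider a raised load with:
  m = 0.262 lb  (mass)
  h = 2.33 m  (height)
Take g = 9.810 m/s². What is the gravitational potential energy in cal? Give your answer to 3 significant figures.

0.649 cal

PE is given directly by: PE = mgh.
m = 0.262 lb = 0.1188 kg; h = 2.33 m; g = 9.810 m/s².
PE = 2.716 J  (the unit combination reduces to kg·m²/s² = J)
2.716 J × (1 cal / 4.184 J) = 0.6492 cal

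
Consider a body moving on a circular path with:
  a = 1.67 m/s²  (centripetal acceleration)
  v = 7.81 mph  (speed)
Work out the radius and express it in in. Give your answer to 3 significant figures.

Solving a = v²/r for r: r = v²/a.
a = 1.67 m/s²; v = 7.81 mph = 3.491 m/s.
r = 7.299 m
7.299 m × (1 in / 0.02540 m) = 287.4 in

287 in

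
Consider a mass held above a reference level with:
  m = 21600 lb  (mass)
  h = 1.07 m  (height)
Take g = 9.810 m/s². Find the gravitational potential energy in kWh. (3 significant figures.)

0.0286 kWh

Directly: PE = mgh.
m = 21600 lb = 9798 kg; h = 1.07 m; g = 9.810 m/s².
PE = 1.028×10^5 J  (the unit combination reduces to kg·m²/s² = J)
1.028×10^5 J × (1 kWh / 3.600×10^6 J) = 0.02857 kWh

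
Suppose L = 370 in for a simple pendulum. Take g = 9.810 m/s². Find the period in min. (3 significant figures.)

T is given directly by: T = 2π√(L/g).
L = 370 in = 9.398 m; g = 9.810 m/s².
T = 6.150 s
6.150 s × (1 min / 60.00 s) = 0.1025 min

0.102 min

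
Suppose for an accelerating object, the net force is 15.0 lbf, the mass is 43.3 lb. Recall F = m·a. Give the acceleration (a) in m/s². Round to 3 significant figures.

Solving F = m·a for a: a = F/m.
F = 15.0 lbf = 66.72 N; m = 43.3 lb = 19.64 kg.
a = 3.397 m/s²

3.40 m/s²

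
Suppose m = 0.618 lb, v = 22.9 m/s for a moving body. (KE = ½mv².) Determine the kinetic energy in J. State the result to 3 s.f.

Directly: KE = ½mv².
m = 0.618 lb = 0.2803 kg; v = 22.9 m/s.
KE = 73.50 J  (the unit combination reduces to kg·m²/s² = J)

73.5 J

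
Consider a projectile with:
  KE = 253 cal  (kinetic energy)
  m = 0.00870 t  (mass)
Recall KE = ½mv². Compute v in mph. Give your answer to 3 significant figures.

34.9 mph

Solving KE = ½mv² for v: v = √(2·KE/m).
KE = 253 cal = 1059 J; m = 0.00870 t = 8.700 kg.
v = 15.60 m/s
15.60 m/s × (1 mph / 0.4470 m/s) = 34.90 mph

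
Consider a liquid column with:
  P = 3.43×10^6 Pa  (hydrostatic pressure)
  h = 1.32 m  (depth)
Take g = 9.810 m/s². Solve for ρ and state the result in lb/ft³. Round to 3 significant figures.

Rearranging: ρ = P/(g·h).
P = 3.43×10^6 Pa; h = 1.32 m; g = 9.810 m/s².
ρ = 2.649×10^5 kg/m³
2.649×10^5 kg/m³ × (1 lb/ft³ / 16.02 kg/m³) = 16536 lb/ft³

16500 lb/ft³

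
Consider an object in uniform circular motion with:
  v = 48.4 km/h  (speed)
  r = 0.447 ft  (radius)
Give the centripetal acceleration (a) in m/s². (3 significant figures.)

1330 m/s²

Directly: a = v²/r.
v = 48.4 km/h = 13.44 m/s; r = 0.447 ft = 0.1362 m.
a = 1327 m/s²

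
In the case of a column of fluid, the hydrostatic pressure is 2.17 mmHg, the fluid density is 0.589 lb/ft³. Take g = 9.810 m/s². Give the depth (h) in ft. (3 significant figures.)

Solving P = ρ·g·h for h: h = P/(ρ·g).
P = 2.17 mmHg = 289.3 Pa; ρ = 0.589 lb/ft³ = 9.435 kg/m³; g = 9.810 m/s².
h = 3.126 m
3.126 m × (1 ft / 0.3048 m) = 10.26 ft

10.3 ft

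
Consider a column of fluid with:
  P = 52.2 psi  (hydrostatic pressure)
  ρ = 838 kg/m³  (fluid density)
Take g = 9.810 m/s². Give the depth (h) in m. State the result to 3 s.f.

43.8 m

Rearranging: h = P/(ρ·g).
P = 52.2 psi = 3.599×10^5 Pa; ρ = 838 kg/m³; g = 9.810 m/s².
h = 43.78 m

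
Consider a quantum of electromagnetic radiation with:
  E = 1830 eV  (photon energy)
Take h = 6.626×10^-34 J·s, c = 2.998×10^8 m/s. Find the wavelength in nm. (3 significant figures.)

0.678 nm

Rearranging E = h·c/λ for λ: λ = hc/E.
E = 1830 eV = 2.932×10^-16 J; h = 6.626×10^-34 J·s; c = 2.998×10^8 m/s.
λ = 6.775×10^-10 m
6.775×10^-10 m × (1 nm / 1.000×10^-9 m) = 0.6775 nm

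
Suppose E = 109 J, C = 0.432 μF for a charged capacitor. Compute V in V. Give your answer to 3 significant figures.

22500 V

Rearranging E = ½C·V² for V: V = √(2E/C).
E = 109 J; C = 0.432 μF = 4.320×10^-7 F.
V = 22464 V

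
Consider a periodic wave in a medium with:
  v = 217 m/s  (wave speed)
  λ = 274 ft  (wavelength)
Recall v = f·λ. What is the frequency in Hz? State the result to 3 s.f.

Rearranging: f = v/λ.
v = 217 m/s; λ = 274 ft = 83.52 m.
f = 2.598 Hz

2.60 Hz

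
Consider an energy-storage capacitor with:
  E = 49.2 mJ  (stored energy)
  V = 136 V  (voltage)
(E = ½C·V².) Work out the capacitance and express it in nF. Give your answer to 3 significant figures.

5320 nF

Rearranging: C = 2E/V².
E = 49.2 mJ = 0.04920 J; V = 136 V.
C = 5.320×10^-6 F
5.320×10^-6 F × (1 nF / 1.000×10^-9 F) = 5320 nF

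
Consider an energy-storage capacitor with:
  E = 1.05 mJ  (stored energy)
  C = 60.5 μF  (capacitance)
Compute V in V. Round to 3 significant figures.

Solving E = ½C·V² for V: V = √(2E/C).
E = 1.05 mJ = 0.001050 J; C = 60.5 μF = 6.050×10^-5 F.
V = 5.892 V

5.89 V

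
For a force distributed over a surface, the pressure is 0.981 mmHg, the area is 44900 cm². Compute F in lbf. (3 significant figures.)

Solving P = F/A for F: F = P·A.
P = 0.981 mmHg = 130.8 Pa; A = 44900 cm² = 4.490 m².
F = 587.2 N
587.2 N × (1 lbf / 4.448 N) = 132.0 lbf

132 lbf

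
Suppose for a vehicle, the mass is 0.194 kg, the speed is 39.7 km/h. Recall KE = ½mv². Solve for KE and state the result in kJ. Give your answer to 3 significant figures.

Directly: KE = ½mv².
m = 0.194 kg; v = 39.7 km/h = 11.03 m/s.
KE = 11.80 J
11.80 J × (1 kJ / 1000 J) = 0.01180 kJ

0.0118 kJ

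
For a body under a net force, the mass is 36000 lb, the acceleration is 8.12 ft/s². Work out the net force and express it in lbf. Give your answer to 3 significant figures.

From Newton's second law: F = m·a.
m = 36000 lb = 16329 kg; a = 8.12 ft/s² = 2.475 m/s².
F = 40415 N  (the unit combination reduces to kg·m/s² = N)
40415 N × (1 lbf / 4.448 N) = 9086 lbf

9090 lbf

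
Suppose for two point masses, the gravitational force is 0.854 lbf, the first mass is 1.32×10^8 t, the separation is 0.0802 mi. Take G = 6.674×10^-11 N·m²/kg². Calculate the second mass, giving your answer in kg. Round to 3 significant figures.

7180 kg

Rearranging F = G·m₁·m₂/r² for m₂: m₂ = F·r²/(G·m₁).
F = 0.854 lbf = 3.799 N; m₁ = 1.32×10^8 t = 1.320×10^11 kg; r = 0.0802 mi = 129.1 m; G = 6.674×10^-11 N·m²/kg².
m₂ = 7183 kg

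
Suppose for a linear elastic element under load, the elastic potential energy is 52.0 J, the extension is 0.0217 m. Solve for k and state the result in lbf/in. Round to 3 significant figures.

Rearranging: k = 2U/x².
U = 52.0 J; x = 0.0217 m.
k = 2.209×10^5 N/m
2.209×10^5 N/m × (1 lbf/in / 175.1 N/m) = 1261 lbf/in

1260 lbf/in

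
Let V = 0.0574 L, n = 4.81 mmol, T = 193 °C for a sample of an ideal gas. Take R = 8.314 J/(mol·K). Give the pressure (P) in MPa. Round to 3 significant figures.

0.325 MPa

Directly: P = nRT/V.
V = 0.0574 L = 5.740×10^-5 m³; n = 4.81 mmol = 0.004810 mol; T = 193 °C = 466.1 K; R = 8.314 J/(mol·K).
P = 3.248×10^5 Pa
3.248×10^5 Pa × (1 MPa / 1.000×10^6 Pa) = 0.3248 MPa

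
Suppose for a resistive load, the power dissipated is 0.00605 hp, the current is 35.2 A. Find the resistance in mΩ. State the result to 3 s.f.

3.64 mΩ

Solving P = I²R for R: R = P/I².
P = 0.00605 hp = 4.511 W; I = 35.2 A.
R = 0.003641 Ω
0.003641 Ω × (1 mΩ / 0.001000 Ω) = 3.641 mΩ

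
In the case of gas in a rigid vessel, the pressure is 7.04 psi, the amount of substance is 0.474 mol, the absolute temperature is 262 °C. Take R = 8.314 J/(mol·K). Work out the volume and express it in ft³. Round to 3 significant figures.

1.53 ft³

Solving PV = nRT for V: V = nRT/P.
P = 7.04 psi = 48539 Pa; n = 0.474 mol; T = 262 °C = 535.1 K; R = 8.314 J/(mol·K).
V = 0.04345 m³
0.04345 m³ × (1 ft³ / 0.02832 m³) = 1.534 ft³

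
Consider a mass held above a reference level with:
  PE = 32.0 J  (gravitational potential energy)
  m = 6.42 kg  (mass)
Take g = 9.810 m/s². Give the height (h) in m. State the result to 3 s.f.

Solving PE = m·g·h for h: h = PE/(m·g).
PE = 32.0 J; m = 6.42 kg; g = 9.810 m/s².
h = 0.5081 m

0.508 m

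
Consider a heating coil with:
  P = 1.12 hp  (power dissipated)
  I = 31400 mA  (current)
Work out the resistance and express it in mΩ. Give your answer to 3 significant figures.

Rearranging: R = P/I².
P = 1.12 hp = 835.2 W; I = 31400 mA = 31.40 A.
R = 0.8471 Ω
0.8471 Ω × (1 mΩ / 0.001000 Ω) = 847.1 mΩ

847 mΩ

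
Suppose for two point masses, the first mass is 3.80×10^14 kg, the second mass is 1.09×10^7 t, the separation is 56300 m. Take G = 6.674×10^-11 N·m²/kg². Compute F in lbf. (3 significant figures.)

19600 lbf

From Newton's law of gravitation: F = Gm₁m₂/r².
m₁ = 3.80×10^14 kg; m₂ = 1.09×10^7 t = 1.090×10^10 kg; r = 56300 m; G = 6.674×10^-11 N·m²/kg².
F = 87213 N  (the unit combination reduces to kg·m/s² = N)
87213 N × (1 lbf / 4.448 N) = 19606 lbf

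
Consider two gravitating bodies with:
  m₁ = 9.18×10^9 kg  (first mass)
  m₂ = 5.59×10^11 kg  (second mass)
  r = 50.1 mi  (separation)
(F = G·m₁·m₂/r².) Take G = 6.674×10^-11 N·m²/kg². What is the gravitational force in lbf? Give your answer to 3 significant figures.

Directly: F = Gm₁m₂/r².
m₁ = 9.18×10^9 kg; m₂ = 5.59×10^11 kg; r = 50.1 mi = 80628 m; G = 6.674×10^-11 N·m²/kg².
F = 52.68 N
52.68 N × (1 lbf / 4.448 N) = 11.84 lbf

11.8 lbf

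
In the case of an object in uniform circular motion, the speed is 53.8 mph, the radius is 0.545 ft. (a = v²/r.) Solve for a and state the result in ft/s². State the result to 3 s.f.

11400 ft/s²

Directly: a = v²/r.
v = 53.8 mph = 24.05 m/s; r = 0.545 ft = 0.1661 m.
a = 3482 m/s²
3482 m/s² × (1 ft/s² / 0.3048 m/s²) = 11424 ft/s²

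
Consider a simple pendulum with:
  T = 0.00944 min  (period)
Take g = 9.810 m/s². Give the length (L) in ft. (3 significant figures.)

0.262 ft

Solving T = 2π√(L/g) for L: L = g·(T/2π)².
T = 0.00944 min = 0.5664 s; g = 9.810 m/s².
L = 0.07972 m
0.07972 m × (1 ft / 0.3048 m) = 0.2615 ft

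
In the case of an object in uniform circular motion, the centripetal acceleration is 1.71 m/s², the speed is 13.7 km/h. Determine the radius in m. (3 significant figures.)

Solving a = v²/r for r: r = v²/a.
a = 1.71 m/s²; v = 13.7 km/h = 3.806 m/s.
r = 8.469 m

8.47 m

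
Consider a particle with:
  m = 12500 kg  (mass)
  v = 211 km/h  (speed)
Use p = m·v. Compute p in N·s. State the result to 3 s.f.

7.33×10^5 N·s

Directly: p = mv.
m = 12500 kg; v = 211 km/h = 58.61 m/s.
p = 7.326×10^5 kg·m/s
Since 1 N·s = 1 kg·m/s, 7.326×10^5 N·s.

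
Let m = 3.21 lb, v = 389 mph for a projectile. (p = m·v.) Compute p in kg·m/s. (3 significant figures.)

253 kg·m/s

p is given directly by: p = mv.
m = 3.21 lb = 1.456 kg; v = 389 mph = 173.9 m/s.
p = 253.2 kg·m/s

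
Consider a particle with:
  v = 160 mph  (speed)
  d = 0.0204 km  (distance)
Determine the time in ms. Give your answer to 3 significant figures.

Rearranging v = d/t for t: t = d/v.
v = 160 mph = 71.53 m/s; d = 0.0204 km = 20.40 m.
t = 0.2852 s
0.2852 s × (1 ms / 0.001000 s) = 285.2 ms

285 ms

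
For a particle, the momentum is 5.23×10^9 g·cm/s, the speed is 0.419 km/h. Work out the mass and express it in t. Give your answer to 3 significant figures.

Rearranging: m = p/v.
p = 5.23×10^9 g·cm/s = 52300 kg·m/s; v = 0.419 km/h = 0.1164 m/s.
m = 4.494×10^5 kg
4.494×10^5 kg × (1 t / 1000 kg) = 449.4 t

449 t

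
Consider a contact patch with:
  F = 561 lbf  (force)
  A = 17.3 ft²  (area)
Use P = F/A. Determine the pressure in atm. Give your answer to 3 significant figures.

Directly: P = F/A.
F = 561 lbf = 2495 N; A = 17.3 ft² = 1.607 m².
P = 1553 Pa  (the unit combination reduces to kg/(m·s²) = Pa)
1553 Pa × (1 atm / 1.013×10^5 Pa) = 0.01532 atm

0.0153 atm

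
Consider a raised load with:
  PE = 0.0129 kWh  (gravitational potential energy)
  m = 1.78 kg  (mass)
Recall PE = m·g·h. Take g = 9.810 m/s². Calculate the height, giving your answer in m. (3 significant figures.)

2660 m

Rearranging: h = PE/(m·g).
PE = 0.0129 kWh = 46440 J; m = 1.78 kg; g = 9.810 m/s².
h = 2660 m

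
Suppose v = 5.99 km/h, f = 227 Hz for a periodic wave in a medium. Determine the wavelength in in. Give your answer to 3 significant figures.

0.289 in

Rearranging v = f·λ for λ: λ = v/f.
v = 5.99 km/h = 1.664 m/s; f = 227 Hz.
λ = 0.007330 m
0.007330 m × (1 in / 0.02540 m) = 0.2886 in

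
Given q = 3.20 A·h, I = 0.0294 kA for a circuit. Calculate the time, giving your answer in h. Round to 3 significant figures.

0.109 h

Solving q = I·t for t: t = q/I.
q = 3.20 A·h = 11520 C; I = 0.0294 kA = 29.40 A.
t = 391.8 s
391.8 s × (1 h / 3600 s) = 0.1088 h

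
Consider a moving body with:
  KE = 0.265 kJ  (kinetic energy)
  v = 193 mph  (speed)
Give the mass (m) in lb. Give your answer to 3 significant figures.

0.157 lb

Rearranging KE = ½mv² for m: m = 2·KE/v².
KE = 0.265 kJ = 265.0 J; v = 193 mph = 86.28 m/s.
m = 0.07120 kg
0.07120 kg × (1 lb / 0.4536 kg) = 0.1570 lb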